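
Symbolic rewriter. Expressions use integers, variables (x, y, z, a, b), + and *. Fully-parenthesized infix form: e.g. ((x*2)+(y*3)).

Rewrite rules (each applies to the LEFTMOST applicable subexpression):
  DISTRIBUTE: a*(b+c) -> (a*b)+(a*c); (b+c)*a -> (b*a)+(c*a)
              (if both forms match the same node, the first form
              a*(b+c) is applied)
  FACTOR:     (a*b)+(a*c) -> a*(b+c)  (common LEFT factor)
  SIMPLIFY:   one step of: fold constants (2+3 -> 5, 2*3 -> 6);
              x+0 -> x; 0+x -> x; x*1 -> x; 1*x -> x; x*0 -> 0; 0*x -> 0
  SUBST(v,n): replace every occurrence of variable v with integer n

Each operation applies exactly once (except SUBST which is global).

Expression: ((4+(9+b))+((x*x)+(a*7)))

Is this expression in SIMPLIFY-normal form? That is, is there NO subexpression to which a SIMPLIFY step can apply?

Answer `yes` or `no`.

Expression: ((4+(9+b))+((x*x)+(a*7)))
Scanning for simplifiable subexpressions (pre-order)...
  at root: ((4+(9+b))+((x*x)+(a*7))) (not simplifiable)
  at L: (4+(9+b)) (not simplifiable)
  at LR: (9+b) (not simplifiable)
  at R: ((x*x)+(a*7)) (not simplifiable)
  at RL: (x*x) (not simplifiable)
  at RR: (a*7) (not simplifiable)
Result: no simplifiable subexpression found -> normal form.

Answer: yes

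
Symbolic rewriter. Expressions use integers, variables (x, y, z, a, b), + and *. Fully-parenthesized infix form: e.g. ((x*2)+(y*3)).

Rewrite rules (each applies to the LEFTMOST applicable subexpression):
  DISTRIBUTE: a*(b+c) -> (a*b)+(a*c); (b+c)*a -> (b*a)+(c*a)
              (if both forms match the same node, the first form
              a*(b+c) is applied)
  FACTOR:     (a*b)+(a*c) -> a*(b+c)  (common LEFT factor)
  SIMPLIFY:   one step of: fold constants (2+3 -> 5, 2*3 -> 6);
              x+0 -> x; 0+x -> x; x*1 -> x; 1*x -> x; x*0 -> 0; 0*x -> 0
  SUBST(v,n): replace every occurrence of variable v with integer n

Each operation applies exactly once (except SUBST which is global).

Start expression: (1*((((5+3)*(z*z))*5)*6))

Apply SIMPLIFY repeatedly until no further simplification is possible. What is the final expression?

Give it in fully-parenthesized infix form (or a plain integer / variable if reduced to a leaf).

Start: (1*((((5+3)*(z*z))*5)*6))
Step 1: at root: (1*((((5+3)*(z*z))*5)*6)) -> ((((5+3)*(z*z))*5)*6); overall: (1*((((5+3)*(z*z))*5)*6)) -> ((((5+3)*(z*z))*5)*6)
Step 2: at LLL: (5+3) -> 8; overall: ((((5+3)*(z*z))*5)*6) -> (((8*(z*z))*5)*6)
Fixed point: (((8*(z*z))*5)*6)

Answer: (((8*(z*z))*5)*6)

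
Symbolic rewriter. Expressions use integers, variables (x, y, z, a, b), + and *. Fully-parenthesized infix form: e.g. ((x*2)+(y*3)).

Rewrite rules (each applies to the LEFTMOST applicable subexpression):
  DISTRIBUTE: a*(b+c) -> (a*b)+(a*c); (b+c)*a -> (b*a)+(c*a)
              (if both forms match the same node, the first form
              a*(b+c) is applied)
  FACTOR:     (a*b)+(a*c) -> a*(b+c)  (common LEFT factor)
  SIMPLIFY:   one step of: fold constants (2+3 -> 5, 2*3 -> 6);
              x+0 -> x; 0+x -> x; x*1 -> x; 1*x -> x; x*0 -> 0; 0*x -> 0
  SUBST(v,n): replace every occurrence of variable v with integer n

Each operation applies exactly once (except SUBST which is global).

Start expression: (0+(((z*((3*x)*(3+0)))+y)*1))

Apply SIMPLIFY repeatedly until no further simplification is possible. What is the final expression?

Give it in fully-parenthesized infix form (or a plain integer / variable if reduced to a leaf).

Start: (0+(((z*((3*x)*(3+0)))+y)*1))
Step 1: at root: (0+(((z*((3*x)*(3+0)))+y)*1)) -> (((z*((3*x)*(3+0)))+y)*1); overall: (0+(((z*((3*x)*(3+0)))+y)*1)) -> (((z*((3*x)*(3+0)))+y)*1)
Step 2: at root: (((z*((3*x)*(3+0)))+y)*1) -> ((z*((3*x)*(3+0)))+y); overall: (((z*((3*x)*(3+0)))+y)*1) -> ((z*((3*x)*(3+0)))+y)
Step 3: at LRR: (3+0) -> 3; overall: ((z*((3*x)*(3+0)))+y) -> ((z*((3*x)*3))+y)
Fixed point: ((z*((3*x)*3))+y)

Answer: ((z*((3*x)*3))+y)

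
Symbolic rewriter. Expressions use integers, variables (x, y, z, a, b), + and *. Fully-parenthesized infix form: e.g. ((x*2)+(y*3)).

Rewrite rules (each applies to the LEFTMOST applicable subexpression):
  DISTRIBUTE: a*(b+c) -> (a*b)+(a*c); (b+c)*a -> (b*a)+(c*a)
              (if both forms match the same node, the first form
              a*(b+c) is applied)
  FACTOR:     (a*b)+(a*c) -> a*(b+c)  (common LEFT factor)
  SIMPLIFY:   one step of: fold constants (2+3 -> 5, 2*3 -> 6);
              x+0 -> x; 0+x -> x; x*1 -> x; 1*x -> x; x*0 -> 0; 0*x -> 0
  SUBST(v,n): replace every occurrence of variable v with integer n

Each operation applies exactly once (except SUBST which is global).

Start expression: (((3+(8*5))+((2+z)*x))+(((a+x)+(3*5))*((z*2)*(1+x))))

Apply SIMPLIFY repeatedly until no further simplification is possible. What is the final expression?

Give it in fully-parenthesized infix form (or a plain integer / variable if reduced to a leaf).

Start: (((3+(8*5))+((2+z)*x))+(((a+x)+(3*5))*((z*2)*(1+x))))
Step 1: at LLR: (8*5) -> 40; overall: (((3+(8*5))+((2+z)*x))+(((a+x)+(3*5))*((z*2)*(1+x)))) -> (((3+40)+((2+z)*x))+(((a+x)+(3*5))*((z*2)*(1+x))))
Step 2: at LL: (3+40) -> 43; overall: (((3+40)+((2+z)*x))+(((a+x)+(3*5))*((z*2)*(1+x)))) -> ((43+((2+z)*x))+(((a+x)+(3*5))*((z*2)*(1+x))))
Step 3: at RLR: (3*5) -> 15; overall: ((43+((2+z)*x))+(((a+x)+(3*5))*((z*2)*(1+x)))) -> ((43+((2+z)*x))+(((a+x)+15)*((z*2)*(1+x))))
Fixed point: ((43+((2+z)*x))+(((a+x)+15)*((z*2)*(1+x))))

Answer: ((43+((2+z)*x))+(((a+x)+15)*((z*2)*(1+x))))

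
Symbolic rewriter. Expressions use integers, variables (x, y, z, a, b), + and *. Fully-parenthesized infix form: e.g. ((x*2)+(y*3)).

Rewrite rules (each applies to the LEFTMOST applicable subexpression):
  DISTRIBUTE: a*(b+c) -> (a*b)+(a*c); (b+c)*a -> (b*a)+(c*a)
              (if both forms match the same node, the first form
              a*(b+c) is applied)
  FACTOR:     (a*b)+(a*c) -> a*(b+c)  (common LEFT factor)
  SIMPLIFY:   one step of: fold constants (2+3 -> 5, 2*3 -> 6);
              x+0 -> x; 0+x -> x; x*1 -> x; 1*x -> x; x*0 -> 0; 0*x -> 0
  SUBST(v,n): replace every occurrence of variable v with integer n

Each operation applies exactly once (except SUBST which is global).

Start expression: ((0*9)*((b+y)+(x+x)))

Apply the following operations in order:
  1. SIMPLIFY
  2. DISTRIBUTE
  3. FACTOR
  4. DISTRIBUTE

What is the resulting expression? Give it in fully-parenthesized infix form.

Start: ((0*9)*((b+y)+(x+x)))
Apply SIMPLIFY at L (target: (0*9)): ((0*9)*((b+y)+(x+x))) -> (0*((b+y)+(x+x)))
Apply DISTRIBUTE at root (target: (0*((b+y)+(x+x)))): (0*((b+y)+(x+x))) -> ((0*(b+y))+(0*(x+x)))
Apply FACTOR at root (target: ((0*(b+y))+(0*(x+x)))): ((0*(b+y))+(0*(x+x))) -> (0*((b+y)+(x+x)))
Apply DISTRIBUTE at root (target: (0*((b+y)+(x+x)))): (0*((b+y)+(x+x))) -> ((0*(b+y))+(0*(x+x)))

Answer: ((0*(b+y))+(0*(x+x)))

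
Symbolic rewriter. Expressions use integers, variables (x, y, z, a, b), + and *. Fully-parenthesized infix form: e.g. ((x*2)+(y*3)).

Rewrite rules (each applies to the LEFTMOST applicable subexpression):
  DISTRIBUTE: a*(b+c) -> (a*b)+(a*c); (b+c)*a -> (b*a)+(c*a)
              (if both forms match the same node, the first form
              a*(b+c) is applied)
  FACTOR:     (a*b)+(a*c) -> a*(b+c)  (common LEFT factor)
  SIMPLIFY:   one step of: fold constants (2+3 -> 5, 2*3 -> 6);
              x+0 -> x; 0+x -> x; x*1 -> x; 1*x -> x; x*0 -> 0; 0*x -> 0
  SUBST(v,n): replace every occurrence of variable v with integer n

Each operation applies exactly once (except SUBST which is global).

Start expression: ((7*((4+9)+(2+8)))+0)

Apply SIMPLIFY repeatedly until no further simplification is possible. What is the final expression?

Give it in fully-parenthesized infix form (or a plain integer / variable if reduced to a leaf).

Start: ((7*((4+9)+(2+8)))+0)
Step 1: at root: ((7*((4+9)+(2+8)))+0) -> (7*((4+9)+(2+8))); overall: ((7*((4+9)+(2+8)))+0) -> (7*((4+9)+(2+8)))
Step 2: at RL: (4+9) -> 13; overall: (7*((4+9)+(2+8))) -> (7*(13+(2+8)))
Step 3: at RR: (2+8) -> 10; overall: (7*(13+(2+8))) -> (7*(13+10))
Step 4: at R: (13+10) -> 23; overall: (7*(13+10)) -> (7*23)
Step 5: at root: (7*23) -> 161; overall: (7*23) -> 161
Fixed point: 161

Answer: 161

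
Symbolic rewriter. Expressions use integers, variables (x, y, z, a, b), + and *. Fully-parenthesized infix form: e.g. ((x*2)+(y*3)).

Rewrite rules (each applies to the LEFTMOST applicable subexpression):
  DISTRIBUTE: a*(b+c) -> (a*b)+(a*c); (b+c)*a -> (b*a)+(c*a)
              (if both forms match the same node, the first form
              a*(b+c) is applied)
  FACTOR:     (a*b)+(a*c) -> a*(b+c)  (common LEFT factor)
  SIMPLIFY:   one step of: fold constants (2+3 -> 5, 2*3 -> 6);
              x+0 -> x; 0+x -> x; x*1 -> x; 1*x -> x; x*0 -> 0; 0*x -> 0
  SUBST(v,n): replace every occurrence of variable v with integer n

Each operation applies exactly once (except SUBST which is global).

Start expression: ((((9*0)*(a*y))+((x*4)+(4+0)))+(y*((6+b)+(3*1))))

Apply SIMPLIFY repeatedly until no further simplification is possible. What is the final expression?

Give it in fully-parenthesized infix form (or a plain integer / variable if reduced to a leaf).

Start: ((((9*0)*(a*y))+((x*4)+(4+0)))+(y*((6+b)+(3*1))))
Step 1: at LLL: (9*0) -> 0; overall: ((((9*0)*(a*y))+((x*4)+(4+0)))+(y*((6+b)+(3*1)))) -> (((0*(a*y))+((x*4)+(4+0)))+(y*((6+b)+(3*1))))
Step 2: at LL: (0*(a*y)) -> 0; overall: (((0*(a*y))+((x*4)+(4+0)))+(y*((6+b)+(3*1)))) -> ((0+((x*4)+(4+0)))+(y*((6+b)+(3*1))))
Step 3: at L: (0+((x*4)+(4+0))) -> ((x*4)+(4+0)); overall: ((0+((x*4)+(4+0)))+(y*((6+b)+(3*1)))) -> (((x*4)+(4+0))+(y*((6+b)+(3*1))))
Step 4: at LR: (4+0) -> 4; overall: (((x*4)+(4+0))+(y*((6+b)+(3*1)))) -> (((x*4)+4)+(y*((6+b)+(3*1))))
Step 5: at RRR: (3*1) -> 3; overall: (((x*4)+4)+(y*((6+b)+(3*1)))) -> (((x*4)+4)+(y*((6+b)+3)))
Fixed point: (((x*4)+4)+(y*((6+b)+3)))

Answer: (((x*4)+4)+(y*((6+b)+3)))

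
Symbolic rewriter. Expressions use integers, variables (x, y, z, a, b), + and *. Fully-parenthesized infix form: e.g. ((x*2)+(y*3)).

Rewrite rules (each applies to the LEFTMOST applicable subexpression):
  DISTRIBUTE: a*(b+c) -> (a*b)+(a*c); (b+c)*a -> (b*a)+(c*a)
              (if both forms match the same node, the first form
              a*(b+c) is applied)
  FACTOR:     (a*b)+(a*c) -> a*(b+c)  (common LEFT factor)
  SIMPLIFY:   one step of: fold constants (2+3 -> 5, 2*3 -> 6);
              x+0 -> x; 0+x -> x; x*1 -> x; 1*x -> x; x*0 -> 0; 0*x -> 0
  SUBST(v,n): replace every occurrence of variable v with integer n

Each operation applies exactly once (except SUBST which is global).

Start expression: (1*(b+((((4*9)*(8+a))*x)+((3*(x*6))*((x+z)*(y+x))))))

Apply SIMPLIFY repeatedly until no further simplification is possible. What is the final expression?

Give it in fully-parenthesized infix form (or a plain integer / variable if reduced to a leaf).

Answer: (b+(((36*(8+a))*x)+((3*(x*6))*((x+z)*(y+x)))))

Derivation:
Start: (1*(b+((((4*9)*(8+a))*x)+((3*(x*6))*((x+z)*(y+x))))))
Step 1: at root: (1*(b+((((4*9)*(8+a))*x)+((3*(x*6))*((x+z)*(y+x)))))) -> (b+((((4*9)*(8+a))*x)+((3*(x*6))*((x+z)*(y+x))))); overall: (1*(b+((((4*9)*(8+a))*x)+((3*(x*6))*((x+z)*(y+x)))))) -> (b+((((4*9)*(8+a))*x)+((3*(x*6))*((x+z)*(y+x)))))
Step 2: at RLLL: (4*9) -> 36; overall: (b+((((4*9)*(8+a))*x)+((3*(x*6))*((x+z)*(y+x))))) -> (b+(((36*(8+a))*x)+((3*(x*6))*((x+z)*(y+x)))))
Fixed point: (b+(((36*(8+a))*x)+((3*(x*6))*((x+z)*(y+x)))))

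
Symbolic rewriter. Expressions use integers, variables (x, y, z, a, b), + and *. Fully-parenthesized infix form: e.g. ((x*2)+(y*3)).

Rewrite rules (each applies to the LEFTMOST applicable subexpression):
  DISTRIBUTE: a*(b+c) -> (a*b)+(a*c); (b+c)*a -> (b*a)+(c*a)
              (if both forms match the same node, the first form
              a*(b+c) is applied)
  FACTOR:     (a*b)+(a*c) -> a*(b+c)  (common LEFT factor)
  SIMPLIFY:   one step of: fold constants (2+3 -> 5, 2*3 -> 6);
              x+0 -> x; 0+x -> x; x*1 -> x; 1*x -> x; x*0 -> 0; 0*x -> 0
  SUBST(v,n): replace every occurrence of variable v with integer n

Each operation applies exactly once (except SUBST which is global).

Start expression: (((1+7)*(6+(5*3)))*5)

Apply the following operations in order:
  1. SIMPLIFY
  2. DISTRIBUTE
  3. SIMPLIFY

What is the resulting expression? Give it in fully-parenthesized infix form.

Start: (((1+7)*(6+(5*3)))*5)
Apply SIMPLIFY at LL (target: (1+7)): (((1+7)*(6+(5*3)))*5) -> ((8*(6+(5*3)))*5)
Apply DISTRIBUTE at L (target: (8*(6+(5*3)))): ((8*(6+(5*3)))*5) -> (((8*6)+(8*(5*3)))*5)
Apply SIMPLIFY at LL (target: (8*6)): (((8*6)+(8*(5*3)))*5) -> ((48+(8*(5*3)))*5)

Answer: ((48+(8*(5*3)))*5)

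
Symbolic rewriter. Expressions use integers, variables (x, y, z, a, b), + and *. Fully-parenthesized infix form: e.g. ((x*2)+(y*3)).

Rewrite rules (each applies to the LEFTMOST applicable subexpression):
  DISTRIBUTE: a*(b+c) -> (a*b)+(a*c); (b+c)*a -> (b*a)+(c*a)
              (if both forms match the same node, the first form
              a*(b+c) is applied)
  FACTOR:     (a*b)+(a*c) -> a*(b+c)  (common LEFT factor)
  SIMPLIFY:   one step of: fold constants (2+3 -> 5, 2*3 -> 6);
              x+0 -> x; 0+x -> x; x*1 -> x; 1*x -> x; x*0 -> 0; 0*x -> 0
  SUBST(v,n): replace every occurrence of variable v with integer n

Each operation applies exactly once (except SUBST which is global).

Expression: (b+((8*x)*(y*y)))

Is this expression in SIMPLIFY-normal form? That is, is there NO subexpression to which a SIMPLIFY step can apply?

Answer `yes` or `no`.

Answer: yes

Derivation:
Expression: (b+((8*x)*(y*y)))
Scanning for simplifiable subexpressions (pre-order)...
  at root: (b+((8*x)*(y*y))) (not simplifiable)
  at R: ((8*x)*(y*y)) (not simplifiable)
  at RL: (8*x) (not simplifiable)
  at RR: (y*y) (not simplifiable)
Result: no simplifiable subexpression found -> normal form.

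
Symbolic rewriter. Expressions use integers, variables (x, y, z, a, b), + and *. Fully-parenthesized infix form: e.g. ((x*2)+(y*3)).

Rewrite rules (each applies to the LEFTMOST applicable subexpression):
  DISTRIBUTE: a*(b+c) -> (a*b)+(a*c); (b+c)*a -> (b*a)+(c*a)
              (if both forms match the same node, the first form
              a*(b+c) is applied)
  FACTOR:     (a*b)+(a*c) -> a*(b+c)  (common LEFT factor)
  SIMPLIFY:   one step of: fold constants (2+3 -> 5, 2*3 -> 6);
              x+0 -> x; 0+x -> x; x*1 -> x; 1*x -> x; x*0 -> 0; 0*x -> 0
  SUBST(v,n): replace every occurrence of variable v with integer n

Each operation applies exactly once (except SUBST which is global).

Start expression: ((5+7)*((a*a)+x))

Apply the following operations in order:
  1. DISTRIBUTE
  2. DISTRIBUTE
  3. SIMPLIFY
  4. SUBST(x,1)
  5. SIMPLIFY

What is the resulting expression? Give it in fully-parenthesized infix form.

Start: ((5+7)*((a*a)+x))
Apply DISTRIBUTE at root (target: ((5+7)*((a*a)+x))): ((5+7)*((a*a)+x)) -> (((5+7)*(a*a))+((5+7)*x))
Apply DISTRIBUTE at L (target: ((5+7)*(a*a))): (((5+7)*(a*a))+((5+7)*x)) -> (((5*(a*a))+(7*(a*a)))+((5+7)*x))
Apply SIMPLIFY at RL (target: (5+7)): (((5*(a*a))+(7*(a*a)))+((5+7)*x)) -> (((5*(a*a))+(7*(a*a)))+(12*x))
Apply SUBST(x,1): (((5*(a*a))+(7*(a*a)))+(12*x)) -> (((5*(a*a))+(7*(a*a)))+(12*1))
Apply SIMPLIFY at R (target: (12*1)): (((5*(a*a))+(7*(a*a)))+(12*1)) -> (((5*(a*a))+(7*(a*a)))+12)

Answer: (((5*(a*a))+(7*(a*a)))+12)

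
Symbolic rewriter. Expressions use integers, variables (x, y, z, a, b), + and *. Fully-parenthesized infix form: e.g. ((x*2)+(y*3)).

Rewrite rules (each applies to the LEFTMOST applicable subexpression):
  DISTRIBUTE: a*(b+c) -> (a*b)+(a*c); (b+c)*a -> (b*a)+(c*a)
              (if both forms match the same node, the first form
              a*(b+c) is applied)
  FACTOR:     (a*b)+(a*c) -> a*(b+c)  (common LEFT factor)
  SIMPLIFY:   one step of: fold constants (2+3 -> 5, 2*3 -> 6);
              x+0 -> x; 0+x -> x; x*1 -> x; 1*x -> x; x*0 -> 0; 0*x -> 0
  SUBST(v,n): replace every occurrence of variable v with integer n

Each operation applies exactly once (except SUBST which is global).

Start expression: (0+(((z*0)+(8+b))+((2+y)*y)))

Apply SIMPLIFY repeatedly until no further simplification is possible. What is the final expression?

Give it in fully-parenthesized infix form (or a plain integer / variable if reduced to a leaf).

Answer: ((8+b)+((2+y)*y))

Derivation:
Start: (0+(((z*0)+(8+b))+((2+y)*y)))
Step 1: at root: (0+(((z*0)+(8+b))+((2+y)*y))) -> (((z*0)+(8+b))+((2+y)*y)); overall: (0+(((z*0)+(8+b))+((2+y)*y))) -> (((z*0)+(8+b))+((2+y)*y))
Step 2: at LL: (z*0) -> 0; overall: (((z*0)+(8+b))+((2+y)*y)) -> ((0+(8+b))+((2+y)*y))
Step 3: at L: (0+(8+b)) -> (8+b); overall: ((0+(8+b))+((2+y)*y)) -> ((8+b)+((2+y)*y))
Fixed point: ((8+b)+((2+y)*y))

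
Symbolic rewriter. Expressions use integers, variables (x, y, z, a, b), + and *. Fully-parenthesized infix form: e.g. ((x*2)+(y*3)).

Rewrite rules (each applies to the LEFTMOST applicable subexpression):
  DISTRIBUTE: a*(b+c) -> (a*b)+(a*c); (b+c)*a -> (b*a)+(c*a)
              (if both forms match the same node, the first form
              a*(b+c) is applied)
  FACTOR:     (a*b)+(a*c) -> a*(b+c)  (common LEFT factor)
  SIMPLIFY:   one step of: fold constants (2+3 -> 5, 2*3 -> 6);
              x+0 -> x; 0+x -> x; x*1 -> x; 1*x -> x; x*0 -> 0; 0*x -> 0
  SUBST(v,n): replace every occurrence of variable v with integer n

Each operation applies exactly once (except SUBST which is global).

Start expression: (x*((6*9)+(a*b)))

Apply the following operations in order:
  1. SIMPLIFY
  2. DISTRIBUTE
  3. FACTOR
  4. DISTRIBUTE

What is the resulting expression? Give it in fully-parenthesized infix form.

Start: (x*((6*9)+(a*b)))
Apply SIMPLIFY at RL (target: (6*9)): (x*((6*9)+(a*b))) -> (x*(54+(a*b)))
Apply DISTRIBUTE at root (target: (x*(54+(a*b)))): (x*(54+(a*b))) -> ((x*54)+(x*(a*b)))
Apply FACTOR at root (target: ((x*54)+(x*(a*b)))): ((x*54)+(x*(a*b))) -> (x*(54+(a*b)))
Apply DISTRIBUTE at root (target: (x*(54+(a*b)))): (x*(54+(a*b))) -> ((x*54)+(x*(a*b)))

Answer: ((x*54)+(x*(a*b)))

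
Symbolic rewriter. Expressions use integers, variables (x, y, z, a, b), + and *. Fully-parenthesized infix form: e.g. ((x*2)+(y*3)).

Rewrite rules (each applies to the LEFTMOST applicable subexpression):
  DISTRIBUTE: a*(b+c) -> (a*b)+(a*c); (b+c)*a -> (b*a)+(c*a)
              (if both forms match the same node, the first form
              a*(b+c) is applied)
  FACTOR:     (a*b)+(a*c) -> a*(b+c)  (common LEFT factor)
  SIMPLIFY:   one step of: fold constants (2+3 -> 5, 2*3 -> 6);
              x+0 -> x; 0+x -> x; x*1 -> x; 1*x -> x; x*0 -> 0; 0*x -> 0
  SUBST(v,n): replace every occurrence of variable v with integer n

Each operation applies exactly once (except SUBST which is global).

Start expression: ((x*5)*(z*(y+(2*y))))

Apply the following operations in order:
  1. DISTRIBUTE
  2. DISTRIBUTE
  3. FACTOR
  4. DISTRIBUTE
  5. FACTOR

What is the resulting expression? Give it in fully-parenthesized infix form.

Answer: ((x*5)*((z*y)+(z*(2*y))))

Derivation:
Start: ((x*5)*(z*(y+(2*y))))
Apply DISTRIBUTE at R (target: (z*(y+(2*y)))): ((x*5)*(z*(y+(2*y)))) -> ((x*5)*((z*y)+(z*(2*y))))
Apply DISTRIBUTE at root (target: ((x*5)*((z*y)+(z*(2*y))))): ((x*5)*((z*y)+(z*(2*y)))) -> (((x*5)*(z*y))+((x*5)*(z*(2*y))))
Apply FACTOR at root (target: (((x*5)*(z*y))+((x*5)*(z*(2*y))))): (((x*5)*(z*y))+((x*5)*(z*(2*y)))) -> ((x*5)*((z*y)+(z*(2*y))))
Apply DISTRIBUTE at root (target: ((x*5)*((z*y)+(z*(2*y))))): ((x*5)*((z*y)+(z*(2*y)))) -> (((x*5)*(z*y))+((x*5)*(z*(2*y))))
Apply FACTOR at root (target: (((x*5)*(z*y))+((x*5)*(z*(2*y))))): (((x*5)*(z*y))+((x*5)*(z*(2*y)))) -> ((x*5)*((z*y)+(z*(2*y))))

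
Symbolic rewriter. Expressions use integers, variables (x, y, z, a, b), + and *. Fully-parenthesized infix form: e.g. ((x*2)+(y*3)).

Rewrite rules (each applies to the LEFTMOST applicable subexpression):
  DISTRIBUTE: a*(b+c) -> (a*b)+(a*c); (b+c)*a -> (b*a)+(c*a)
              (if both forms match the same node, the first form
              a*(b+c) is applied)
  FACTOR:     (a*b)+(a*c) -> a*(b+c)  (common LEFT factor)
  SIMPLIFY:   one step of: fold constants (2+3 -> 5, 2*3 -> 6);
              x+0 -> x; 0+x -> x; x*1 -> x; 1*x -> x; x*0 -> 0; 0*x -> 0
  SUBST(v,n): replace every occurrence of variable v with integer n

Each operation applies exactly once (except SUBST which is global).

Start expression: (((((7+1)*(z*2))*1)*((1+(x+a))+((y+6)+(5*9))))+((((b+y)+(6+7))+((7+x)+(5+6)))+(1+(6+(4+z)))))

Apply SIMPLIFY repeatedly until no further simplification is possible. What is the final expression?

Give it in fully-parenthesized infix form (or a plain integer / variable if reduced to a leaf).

Start: (((((7+1)*(z*2))*1)*((1+(x+a))+((y+6)+(5*9))))+((((b+y)+(6+7))+((7+x)+(5+6)))+(1+(6+(4+z)))))
Step 1: at LL: (((7+1)*(z*2))*1) -> ((7+1)*(z*2)); overall: (((((7+1)*(z*2))*1)*((1+(x+a))+((y+6)+(5*9))))+((((b+y)+(6+7))+((7+x)+(5+6)))+(1+(6+(4+z))))) -> ((((7+1)*(z*2))*((1+(x+a))+((y+6)+(5*9))))+((((b+y)+(6+7))+((7+x)+(5+6)))+(1+(6+(4+z)))))
Step 2: at LLL: (7+1) -> 8; overall: ((((7+1)*(z*2))*((1+(x+a))+((y+6)+(5*9))))+((((b+y)+(6+7))+((7+x)+(5+6)))+(1+(6+(4+z))))) -> (((8*(z*2))*((1+(x+a))+((y+6)+(5*9))))+((((b+y)+(6+7))+((7+x)+(5+6)))+(1+(6+(4+z)))))
Step 3: at LRRR: (5*9) -> 45; overall: (((8*(z*2))*((1+(x+a))+((y+6)+(5*9))))+((((b+y)+(6+7))+((7+x)+(5+6)))+(1+(6+(4+z))))) -> (((8*(z*2))*((1+(x+a))+((y+6)+45)))+((((b+y)+(6+7))+((7+x)+(5+6)))+(1+(6+(4+z)))))
Step 4: at RLLR: (6+7) -> 13; overall: (((8*(z*2))*((1+(x+a))+((y+6)+45)))+((((b+y)+(6+7))+((7+x)+(5+6)))+(1+(6+(4+z))))) -> (((8*(z*2))*((1+(x+a))+((y+6)+45)))+((((b+y)+13)+((7+x)+(5+6)))+(1+(6+(4+z)))))
Step 5: at RLRR: (5+6) -> 11; overall: (((8*(z*2))*((1+(x+a))+((y+6)+45)))+((((b+y)+13)+((7+x)+(5+6)))+(1+(6+(4+z))))) -> (((8*(z*2))*((1+(x+a))+((y+6)+45)))+((((b+y)+13)+((7+x)+11))+(1+(6+(4+z)))))
Fixed point: (((8*(z*2))*((1+(x+a))+((y+6)+45)))+((((b+y)+13)+((7+x)+11))+(1+(6+(4+z)))))

Answer: (((8*(z*2))*((1+(x+a))+((y+6)+45)))+((((b+y)+13)+((7+x)+11))+(1+(6+(4+z)))))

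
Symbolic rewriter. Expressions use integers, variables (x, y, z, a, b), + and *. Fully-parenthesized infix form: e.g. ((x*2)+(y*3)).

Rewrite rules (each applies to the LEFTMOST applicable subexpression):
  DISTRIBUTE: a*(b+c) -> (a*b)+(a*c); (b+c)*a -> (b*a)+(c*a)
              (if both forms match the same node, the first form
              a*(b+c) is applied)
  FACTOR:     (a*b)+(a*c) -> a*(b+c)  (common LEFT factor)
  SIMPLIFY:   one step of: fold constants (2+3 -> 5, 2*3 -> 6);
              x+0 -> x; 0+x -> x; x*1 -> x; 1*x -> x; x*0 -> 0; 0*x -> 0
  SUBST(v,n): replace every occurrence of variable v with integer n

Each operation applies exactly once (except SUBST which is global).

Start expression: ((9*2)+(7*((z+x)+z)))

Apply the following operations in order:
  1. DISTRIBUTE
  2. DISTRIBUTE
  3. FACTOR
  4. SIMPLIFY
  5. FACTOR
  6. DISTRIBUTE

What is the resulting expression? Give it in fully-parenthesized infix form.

Answer: (18+((7*(z+x))+(7*z)))

Derivation:
Start: ((9*2)+(7*((z+x)+z)))
Apply DISTRIBUTE at R (target: (7*((z+x)+z))): ((9*2)+(7*((z+x)+z))) -> ((9*2)+((7*(z+x))+(7*z)))
Apply DISTRIBUTE at RL (target: (7*(z+x))): ((9*2)+((7*(z+x))+(7*z))) -> ((9*2)+(((7*z)+(7*x))+(7*z)))
Apply FACTOR at RL (target: ((7*z)+(7*x))): ((9*2)+(((7*z)+(7*x))+(7*z))) -> ((9*2)+((7*(z+x))+(7*z)))
Apply SIMPLIFY at L (target: (9*2)): ((9*2)+((7*(z+x))+(7*z))) -> (18+((7*(z+x))+(7*z)))
Apply FACTOR at R (target: ((7*(z+x))+(7*z))): (18+((7*(z+x))+(7*z))) -> (18+(7*((z+x)+z)))
Apply DISTRIBUTE at R (target: (7*((z+x)+z))): (18+(7*((z+x)+z))) -> (18+((7*(z+x))+(7*z)))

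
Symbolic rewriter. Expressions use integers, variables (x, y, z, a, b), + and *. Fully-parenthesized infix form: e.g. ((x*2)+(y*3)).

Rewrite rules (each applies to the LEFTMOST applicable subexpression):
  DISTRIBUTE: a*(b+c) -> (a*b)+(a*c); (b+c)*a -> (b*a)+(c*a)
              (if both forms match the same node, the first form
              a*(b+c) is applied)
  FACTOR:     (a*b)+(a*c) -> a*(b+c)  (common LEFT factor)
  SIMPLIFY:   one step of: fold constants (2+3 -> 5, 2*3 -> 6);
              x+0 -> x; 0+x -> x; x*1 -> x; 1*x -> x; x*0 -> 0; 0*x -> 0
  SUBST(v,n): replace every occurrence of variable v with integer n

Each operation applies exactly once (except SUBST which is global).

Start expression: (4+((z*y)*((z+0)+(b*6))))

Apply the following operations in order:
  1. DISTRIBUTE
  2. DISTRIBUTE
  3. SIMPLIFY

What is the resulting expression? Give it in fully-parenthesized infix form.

Start: (4+((z*y)*((z+0)+(b*6))))
Apply DISTRIBUTE at R (target: ((z*y)*((z+0)+(b*6)))): (4+((z*y)*((z+0)+(b*6)))) -> (4+(((z*y)*(z+0))+((z*y)*(b*6))))
Apply DISTRIBUTE at RL (target: ((z*y)*(z+0))): (4+(((z*y)*(z+0))+((z*y)*(b*6)))) -> (4+((((z*y)*z)+((z*y)*0))+((z*y)*(b*6))))
Apply SIMPLIFY at RLR (target: ((z*y)*0)): (4+((((z*y)*z)+((z*y)*0))+((z*y)*(b*6)))) -> (4+((((z*y)*z)+0)+((z*y)*(b*6))))

Answer: (4+((((z*y)*z)+0)+((z*y)*(b*6))))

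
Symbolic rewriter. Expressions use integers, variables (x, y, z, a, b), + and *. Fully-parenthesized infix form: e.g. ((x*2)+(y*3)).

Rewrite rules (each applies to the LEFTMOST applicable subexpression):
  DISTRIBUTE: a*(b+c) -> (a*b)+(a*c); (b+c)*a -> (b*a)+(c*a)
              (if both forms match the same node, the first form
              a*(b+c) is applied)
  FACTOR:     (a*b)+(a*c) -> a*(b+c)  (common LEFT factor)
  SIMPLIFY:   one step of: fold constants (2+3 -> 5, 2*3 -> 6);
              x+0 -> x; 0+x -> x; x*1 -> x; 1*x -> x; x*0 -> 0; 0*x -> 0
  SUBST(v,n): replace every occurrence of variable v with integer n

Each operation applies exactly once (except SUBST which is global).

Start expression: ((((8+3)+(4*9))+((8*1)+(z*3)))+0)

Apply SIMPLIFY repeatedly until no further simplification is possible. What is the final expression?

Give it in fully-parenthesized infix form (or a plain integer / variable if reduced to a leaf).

Start: ((((8+3)+(4*9))+((8*1)+(z*3)))+0)
Step 1: at root: ((((8+3)+(4*9))+((8*1)+(z*3)))+0) -> (((8+3)+(4*9))+((8*1)+(z*3))); overall: ((((8+3)+(4*9))+((8*1)+(z*3)))+0) -> (((8+3)+(4*9))+((8*1)+(z*3)))
Step 2: at LL: (8+3) -> 11; overall: (((8+3)+(4*9))+((8*1)+(z*3))) -> ((11+(4*9))+((8*1)+(z*3)))
Step 3: at LR: (4*9) -> 36; overall: ((11+(4*9))+((8*1)+(z*3))) -> ((11+36)+((8*1)+(z*3)))
Step 4: at L: (11+36) -> 47; overall: ((11+36)+((8*1)+(z*3))) -> (47+((8*1)+(z*3)))
Step 5: at RL: (8*1) -> 8; overall: (47+((8*1)+(z*3))) -> (47+(8+(z*3)))
Fixed point: (47+(8+(z*3)))

Answer: (47+(8+(z*3)))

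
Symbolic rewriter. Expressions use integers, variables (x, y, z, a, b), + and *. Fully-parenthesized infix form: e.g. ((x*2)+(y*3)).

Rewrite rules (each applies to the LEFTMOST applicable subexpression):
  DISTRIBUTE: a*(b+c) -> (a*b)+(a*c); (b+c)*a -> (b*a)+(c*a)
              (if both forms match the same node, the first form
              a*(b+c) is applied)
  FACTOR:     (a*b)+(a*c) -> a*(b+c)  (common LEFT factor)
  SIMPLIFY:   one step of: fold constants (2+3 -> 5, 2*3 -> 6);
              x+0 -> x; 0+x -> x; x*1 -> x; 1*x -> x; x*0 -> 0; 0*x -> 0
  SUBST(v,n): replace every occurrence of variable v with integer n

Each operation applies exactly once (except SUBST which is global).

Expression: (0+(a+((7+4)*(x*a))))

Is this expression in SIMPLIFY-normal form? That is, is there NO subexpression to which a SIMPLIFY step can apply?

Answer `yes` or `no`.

Answer: no

Derivation:
Expression: (0+(a+((7+4)*(x*a))))
Scanning for simplifiable subexpressions (pre-order)...
  at root: (0+(a+((7+4)*(x*a)))) (SIMPLIFIABLE)
  at R: (a+((7+4)*(x*a))) (not simplifiable)
  at RR: ((7+4)*(x*a)) (not simplifiable)
  at RRL: (7+4) (SIMPLIFIABLE)
  at RRR: (x*a) (not simplifiable)
Found simplifiable subexpr at path root: (0+(a+((7+4)*(x*a))))
One SIMPLIFY step would give: (a+((7+4)*(x*a)))
-> NOT in normal form.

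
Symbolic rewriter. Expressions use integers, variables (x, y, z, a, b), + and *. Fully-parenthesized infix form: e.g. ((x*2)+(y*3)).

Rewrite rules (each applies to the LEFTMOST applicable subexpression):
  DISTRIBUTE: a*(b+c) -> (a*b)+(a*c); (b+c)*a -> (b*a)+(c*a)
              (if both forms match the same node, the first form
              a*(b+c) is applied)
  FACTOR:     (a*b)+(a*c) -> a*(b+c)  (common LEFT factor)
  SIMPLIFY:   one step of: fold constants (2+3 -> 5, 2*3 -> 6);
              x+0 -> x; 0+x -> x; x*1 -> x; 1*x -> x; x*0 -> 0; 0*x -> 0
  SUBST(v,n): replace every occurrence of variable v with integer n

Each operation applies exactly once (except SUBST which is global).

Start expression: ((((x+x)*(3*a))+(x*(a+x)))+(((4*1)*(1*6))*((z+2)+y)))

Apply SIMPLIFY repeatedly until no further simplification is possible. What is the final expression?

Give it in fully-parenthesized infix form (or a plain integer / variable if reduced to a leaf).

Start: ((((x+x)*(3*a))+(x*(a+x)))+(((4*1)*(1*6))*((z+2)+y)))
Step 1: at RLL: (4*1) -> 4; overall: ((((x+x)*(3*a))+(x*(a+x)))+(((4*1)*(1*6))*((z+2)+y))) -> ((((x+x)*(3*a))+(x*(a+x)))+((4*(1*6))*((z+2)+y)))
Step 2: at RLR: (1*6) -> 6; overall: ((((x+x)*(3*a))+(x*(a+x)))+((4*(1*6))*((z+2)+y))) -> ((((x+x)*(3*a))+(x*(a+x)))+((4*6)*((z+2)+y)))
Step 3: at RL: (4*6) -> 24; overall: ((((x+x)*(3*a))+(x*(a+x)))+((4*6)*((z+2)+y))) -> ((((x+x)*(3*a))+(x*(a+x)))+(24*((z+2)+y)))
Fixed point: ((((x+x)*(3*a))+(x*(a+x)))+(24*((z+2)+y)))

Answer: ((((x+x)*(3*a))+(x*(a+x)))+(24*((z+2)+y)))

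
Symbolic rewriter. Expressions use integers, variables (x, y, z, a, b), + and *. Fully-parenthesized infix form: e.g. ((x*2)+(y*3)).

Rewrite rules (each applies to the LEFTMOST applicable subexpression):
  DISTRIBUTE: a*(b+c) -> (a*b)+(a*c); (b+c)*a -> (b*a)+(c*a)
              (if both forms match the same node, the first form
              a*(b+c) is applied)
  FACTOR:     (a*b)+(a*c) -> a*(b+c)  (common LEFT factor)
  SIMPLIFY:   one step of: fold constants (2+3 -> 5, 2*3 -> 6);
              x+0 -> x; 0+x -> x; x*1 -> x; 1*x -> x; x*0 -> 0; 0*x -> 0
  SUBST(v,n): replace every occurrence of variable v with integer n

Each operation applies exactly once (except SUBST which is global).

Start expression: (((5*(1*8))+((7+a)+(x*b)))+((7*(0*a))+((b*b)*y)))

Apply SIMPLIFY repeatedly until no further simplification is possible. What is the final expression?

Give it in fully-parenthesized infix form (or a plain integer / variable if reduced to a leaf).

Start: (((5*(1*8))+((7+a)+(x*b)))+((7*(0*a))+((b*b)*y)))
Step 1: at LLR: (1*8) -> 8; overall: (((5*(1*8))+((7+a)+(x*b)))+((7*(0*a))+((b*b)*y))) -> (((5*8)+((7+a)+(x*b)))+((7*(0*a))+((b*b)*y)))
Step 2: at LL: (5*8) -> 40; overall: (((5*8)+((7+a)+(x*b)))+((7*(0*a))+((b*b)*y))) -> ((40+((7+a)+(x*b)))+((7*(0*a))+((b*b)*y)))
Step 3: at RLR: (0*a) -> 0; overall: ((40+((7+a)+(x*b)))+((7*(0*a))+((b*b)*y))) -> ((40+((7+a)+(x*b)))+((7*0)+((b*b)*y)))
Step 4: at RL: (7*0) -> 0; overall: ((40+((7+a)+(x*b)))+((7*0)+((b*b)*y))) -> ((40+((7+a)+(x*b)))+(0+((b*b)*y)))
Step 5: at R: (0+((b*b)*y)) -> ((b*b)*y); overall: ((40+((7+a)+(x*b)))+(0+((b*b)*y))) -> ((40+((7+a)+(x*b)))+((b*b)*y))
Fixed point: ((40+((7+a)+(x*b)))+((b*b)*y))

Answer: ((40+((7+a)+(x*b)))+((b*b)*y))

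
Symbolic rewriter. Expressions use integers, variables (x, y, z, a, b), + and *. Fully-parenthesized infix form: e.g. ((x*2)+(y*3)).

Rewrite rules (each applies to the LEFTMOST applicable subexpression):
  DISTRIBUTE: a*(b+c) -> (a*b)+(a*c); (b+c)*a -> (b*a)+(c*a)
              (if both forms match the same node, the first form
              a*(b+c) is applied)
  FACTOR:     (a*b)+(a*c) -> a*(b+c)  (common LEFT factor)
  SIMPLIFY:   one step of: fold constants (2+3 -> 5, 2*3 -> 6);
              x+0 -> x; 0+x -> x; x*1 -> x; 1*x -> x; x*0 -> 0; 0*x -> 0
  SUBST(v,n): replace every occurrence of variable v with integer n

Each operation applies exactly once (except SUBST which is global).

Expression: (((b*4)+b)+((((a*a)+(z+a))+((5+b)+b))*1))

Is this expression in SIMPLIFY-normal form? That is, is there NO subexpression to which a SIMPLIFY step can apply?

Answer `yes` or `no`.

Expression: (((b*4)+b)+((((a*a)+(z+a))+((5+b)+b))*1))
Scanning for simplifiable subexpressions (pre-order)...
  at root: (((b*4)+b)+((((a*a)+(z+a))+((5+b)+b))*1)) (not simplifiable)
  at L: ((b*4)+b) (not simplifiable)
  at LL: (b*4) (not simplifiable)
  at R: ((((a*a)+(z+a))+((5+b)+b))*1) (SIMPLIFIABLE)
  at RL: (((a*a)+(z+a))+((5+b)+b)) (not simplifiable)
  at RLL: ((a*a)+(z+a)) (not simplifiable)
  at RLLL: (a*a) (not simplifiable)
  at RLLR: (z+a) (not simplifiable)
  at RLR: ((5+b)+b) (not simplifiable)
  at RLRL: (5+b) (not simplifiable)
Found simplifiable subexpr at path R: ((((a*a)+(z+a))+((5+b)+b))*1)
One SIMPLIFY step would give: (((b*4)+b)+(((a*a)+(z+a))+((5+b)+b)))
-> NOT in normal form.

Answer: no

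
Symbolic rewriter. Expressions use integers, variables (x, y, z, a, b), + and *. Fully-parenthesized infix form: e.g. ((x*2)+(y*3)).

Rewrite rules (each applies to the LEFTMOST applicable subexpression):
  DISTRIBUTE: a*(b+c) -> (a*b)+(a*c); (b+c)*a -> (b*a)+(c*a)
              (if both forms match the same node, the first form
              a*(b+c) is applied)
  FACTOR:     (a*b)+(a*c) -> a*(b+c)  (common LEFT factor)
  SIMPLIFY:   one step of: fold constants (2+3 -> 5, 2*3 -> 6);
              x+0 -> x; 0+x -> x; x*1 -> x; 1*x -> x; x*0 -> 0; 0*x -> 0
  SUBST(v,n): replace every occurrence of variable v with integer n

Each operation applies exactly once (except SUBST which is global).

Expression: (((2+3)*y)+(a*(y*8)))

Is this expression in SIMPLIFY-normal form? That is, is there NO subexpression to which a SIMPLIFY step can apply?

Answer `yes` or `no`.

Expression: (((2+3)*y)+(a*(y*8)))
Scanning for simplifiable subexpressions (pre-order)...
  at root: (((2+3)*y)+(a*(y*8))) (not simplifiable)
  at L: ((2+3)*y) (not simplifiable)
  at LL: (2+3) (SIMPLIFIABLE)
  at R: (a*(y*8)) (not simplifiable)
  at RR: (y*8) (not simplifiable)
Found simplifiable subexpr at path LL: (2+3)
One SIMPLIFY step would give: ((5*y)+(a*(y*8)))
-> NOT in normal form.

Answer: no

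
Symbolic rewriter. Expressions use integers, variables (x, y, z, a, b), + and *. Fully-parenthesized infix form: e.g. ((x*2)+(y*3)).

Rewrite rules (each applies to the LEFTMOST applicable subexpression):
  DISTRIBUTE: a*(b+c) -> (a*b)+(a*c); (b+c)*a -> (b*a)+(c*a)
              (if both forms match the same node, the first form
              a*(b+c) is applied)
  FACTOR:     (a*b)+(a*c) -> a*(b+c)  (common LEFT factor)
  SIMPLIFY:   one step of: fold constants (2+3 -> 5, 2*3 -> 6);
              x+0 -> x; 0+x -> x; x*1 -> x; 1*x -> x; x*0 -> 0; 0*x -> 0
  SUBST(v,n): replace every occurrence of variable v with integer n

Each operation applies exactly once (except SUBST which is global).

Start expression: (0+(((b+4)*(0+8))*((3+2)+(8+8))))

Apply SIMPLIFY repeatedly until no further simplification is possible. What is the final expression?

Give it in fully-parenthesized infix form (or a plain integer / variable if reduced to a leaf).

Start: (0+(((b+4)*(0+8))*((3+2)+(8+8))))
Step 1: at root: (0+(((b+4)*(0+8))*((3+2)+(8+8)))) -> (((b+4)*(0+8))*((3+2)+(8+8))); overall: (0+(((b+4)*(0+8))*((3+2)+(8+8)))) -> (((b+4)*(0+8))*((3+2)+(8+8)))
Step 2: at LR: (0+8) -> 8; overall: (((b+4)*(0+8))*((3+2)+(8+8))) -> (((b+4)*8)*((3+2)+(8+8)))
Step 3: at RL: (3+2) -> 5; overall: (((b+4)*8)*((3+2)+(8+8))) -> (((b+4)*8)*(5+(8+8)))
Step 4: at RR: (8+8) -> 16; overall: (((b+4)*8)*(5+(8+8))) -> (((b+4)*8)*(5+16))
Step 5: at R: (5+16) -> 21; overall: (((b+4)*8)*(5+16)) -> (((b+4)*8)*21)
Fixed point: (((b+4)*8)*21)

Answer: (((b+4)*8)*21)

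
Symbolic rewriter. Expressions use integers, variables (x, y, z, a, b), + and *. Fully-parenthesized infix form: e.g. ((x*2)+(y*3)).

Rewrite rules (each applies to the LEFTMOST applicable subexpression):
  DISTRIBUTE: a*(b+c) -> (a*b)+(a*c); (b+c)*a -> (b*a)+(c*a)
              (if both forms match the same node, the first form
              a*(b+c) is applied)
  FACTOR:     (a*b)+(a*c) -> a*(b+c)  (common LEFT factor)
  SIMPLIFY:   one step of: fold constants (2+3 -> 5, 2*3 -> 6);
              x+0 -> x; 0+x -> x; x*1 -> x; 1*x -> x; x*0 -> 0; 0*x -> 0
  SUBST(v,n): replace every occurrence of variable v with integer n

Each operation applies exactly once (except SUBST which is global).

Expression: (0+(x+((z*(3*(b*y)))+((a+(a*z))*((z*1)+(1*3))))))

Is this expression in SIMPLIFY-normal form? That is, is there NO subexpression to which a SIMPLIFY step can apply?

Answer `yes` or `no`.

Answer: no

Derivation:
Expression: (0+(x+((z*(3*(b*y)))+((a+(a*z))*((z*1)+(1*3))))))
Scanning for simplifiable subexpressions (pre-order)...
  at root: (0+(x+((z*(3*(b*y)))+((a+(a*z))*((z*1)+(1*3)))))) (SIMPLIFIABLE)
  at R: (x+((z*(3*(b*y)))+((a+(a*z))*((z*1)+(1*3))))) (not simplifiable)
  at RR: ((z*(3*(b*y)))+((a+(a*z))*((z*1)+(1*3)))) (not simplifiable)
  at RRL: (z*(3*(b*y))) (not simplifiable)
  at RRLR: (3*(b*y)) (not simplifiable)
  at RRLRR: (b*y) (not simplifiable)
  at RRR: ((a+(a*z))*((z*1)+(1*3))) (not simplifiable)
  at RRRL: (a+(a*z)) (not simplifiable)
  at RRRLR: (a*z) (not simplifiable)
  at RRRR: ((z*1)+(1*3)) (not simplifiable)
  at RRRRL: (z*1) (SIMPLIFIABLE)
  at RRRRR: (1*3) (SIMPLIFIABLE)
Found simplifiable subexpr at path root: (0+(x+((z*(3*(b*y)))+((a+(a*z))*((z*1)+(1*3))))))
One SIMPLIFY step would give: (x+((z*(3*(b*y)))+((a+(a*z))*((z*1)+(1*3)))))
-> NOT in normal form.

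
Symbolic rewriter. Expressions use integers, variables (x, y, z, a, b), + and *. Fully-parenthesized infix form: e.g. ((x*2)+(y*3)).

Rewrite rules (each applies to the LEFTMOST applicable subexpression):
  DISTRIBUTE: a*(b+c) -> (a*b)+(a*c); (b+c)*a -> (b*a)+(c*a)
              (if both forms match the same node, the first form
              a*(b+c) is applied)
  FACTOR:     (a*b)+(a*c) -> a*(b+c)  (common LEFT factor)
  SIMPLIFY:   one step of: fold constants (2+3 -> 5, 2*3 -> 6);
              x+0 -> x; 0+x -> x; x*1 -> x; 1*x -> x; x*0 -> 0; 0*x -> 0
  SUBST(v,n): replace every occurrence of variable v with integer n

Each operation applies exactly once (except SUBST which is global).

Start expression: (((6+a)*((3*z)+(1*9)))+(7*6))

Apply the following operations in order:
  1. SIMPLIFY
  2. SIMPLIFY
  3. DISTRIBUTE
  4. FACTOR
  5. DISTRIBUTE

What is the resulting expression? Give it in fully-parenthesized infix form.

Start: (((6+a)*((3*z)+(1*9)))+(7*6))
Apply SIMPLIFY at LRR (target: (1*9)): (((6+a)*((3*z)+(1*9)))+(7*6)) -> (((6+a)*((3*z)+9))+(7*6))
Apply SIMPLIFY at R (target: (7*6)): (((6+a)*((3*z)+9))+(7*6)) -> (((6+a)*((3*z)+9))+42)
Apply DISTRIBUTE at L (target: ((6+a)*((3*z)+9))): (((6+a)*((3*z)+9))+42) -> ((((6+a)*(3*z))+((6+a)*9))+42)
Apply FACTOR at L (target: (((6+a)*(3*z))+((6+a)*9))): ((((6+a)*(3*z))+((6+a)*9))+42) -> (((6+a)*((3*z)+9))+42)
Apply DISTRIBUTE at L (target: ((6+a)*((3*z)+9))): (((6+a)*((3*z)+9))+42) -> ((((6+a)*(3*z))+((6+a)*9))+42)

Answer: ((((6+a)*(3*z))+((6+a)*9))+42)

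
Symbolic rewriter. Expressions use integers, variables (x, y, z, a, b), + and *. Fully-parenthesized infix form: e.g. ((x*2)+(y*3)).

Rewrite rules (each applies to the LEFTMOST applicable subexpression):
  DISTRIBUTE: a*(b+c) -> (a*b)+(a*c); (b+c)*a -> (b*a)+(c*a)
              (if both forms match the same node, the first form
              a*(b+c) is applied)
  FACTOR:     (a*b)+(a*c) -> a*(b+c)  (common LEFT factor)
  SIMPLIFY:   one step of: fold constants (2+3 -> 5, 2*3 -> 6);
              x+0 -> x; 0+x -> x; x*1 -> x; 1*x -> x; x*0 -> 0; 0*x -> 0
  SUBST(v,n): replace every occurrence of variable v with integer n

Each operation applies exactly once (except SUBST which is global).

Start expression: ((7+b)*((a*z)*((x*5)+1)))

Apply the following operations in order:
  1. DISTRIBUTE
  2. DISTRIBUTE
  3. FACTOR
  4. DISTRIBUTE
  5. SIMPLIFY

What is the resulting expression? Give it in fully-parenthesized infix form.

Start: ((7+b)*((a*z)*((x*5)+1)))
Apply DISTRIBUTE at root (target: ((7+b)*((a*z)*((x*5)+1)))): ((7+b)*((a*z)*((x*5)+1))) -> ((7*((a*z)*((x*5)+1)))+(b*((a*z)*((x*5)+1))))
Apply DISTRIBUTE at LR (target: ((a*z)*((x*5)+1))): ((7*((a*z)*((x*5)+1)))+(b*((a*z)*((x*5)+1)))) -> ((7*(((a*z)*(x*5))+((a*z)*1)))+(b*((a*z)*((x*5)+1))))
Apply FACTOR at LR (target: (((a*z)*(x*5))+((a*z)*1))): ((7*(((a*z)*(x*5))+((a*z)*1)))+(b*((a*z)*((x*5)+1)))) -> ((7*((a*z)*((x*5)+1)))+(b*((a*z)*((x*5)+1))))
Apply DISTRIBUTE at LR (target: ((a*z)*((x*5)+1))): ((7*((a*z)*((x*5)+1)))+(b*((a*z)*((x*5)+1)))) -> ((7*(((a*z)*(x*5))+((a*z)*1)))+(b*((a*z)*((x*5)+1))))
Apply SIMPLIFY at LRR (target: ((a*z)*1)): ((7*(((a*z)*(x*5))+((a*z)*1)))+(b*((a*z)*((x*5)+1)))) -> ((7*(((a*z)*(x*5))+(a*z)))+(b*((a*z)*((x*5)+1))))

Answer: ((7*(((a*z)*(x*5))+(a*z)))+(b*((a*z)*((x*5)+1))))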